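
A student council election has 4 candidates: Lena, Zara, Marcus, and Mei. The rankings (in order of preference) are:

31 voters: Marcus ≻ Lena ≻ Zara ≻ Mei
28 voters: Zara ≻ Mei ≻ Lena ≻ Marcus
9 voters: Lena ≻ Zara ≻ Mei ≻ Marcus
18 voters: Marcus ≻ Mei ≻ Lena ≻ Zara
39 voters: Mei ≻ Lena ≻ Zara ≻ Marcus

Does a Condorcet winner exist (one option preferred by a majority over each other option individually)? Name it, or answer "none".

Checking pairwise contests:
Mei beats Lena 85–40.
Lena beats Zara 97–28.
Lena beats Marcus 76–49.
Zara beats Mei 68–57.
Every option loses at least one head-to-head, so there is no Condorcet winner.

none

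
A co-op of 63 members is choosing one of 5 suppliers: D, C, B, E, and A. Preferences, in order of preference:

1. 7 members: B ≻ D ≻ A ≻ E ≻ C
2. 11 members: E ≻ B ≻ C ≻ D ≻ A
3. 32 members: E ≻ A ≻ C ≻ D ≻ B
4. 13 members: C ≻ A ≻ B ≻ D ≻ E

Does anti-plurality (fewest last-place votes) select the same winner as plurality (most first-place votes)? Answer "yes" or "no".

Anti-plurality — last-place votes: D 0, C 7, B 32, E 13, A 11. Winner: D.
Plurality — first-place votes: D 0, C 13, B 7, E 43, A 0. Winner: E.
The two methods disagree.

no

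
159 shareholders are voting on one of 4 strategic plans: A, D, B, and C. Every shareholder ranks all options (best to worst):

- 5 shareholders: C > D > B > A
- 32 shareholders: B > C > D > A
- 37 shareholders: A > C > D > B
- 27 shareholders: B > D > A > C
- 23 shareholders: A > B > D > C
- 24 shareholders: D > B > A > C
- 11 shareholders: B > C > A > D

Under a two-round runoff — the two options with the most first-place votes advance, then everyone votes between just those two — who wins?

B

Round 1 first-place votes: A 60, D 24, B 70, C 5.
B and A advance.
Runoff: B is preferred to A by 99 voters; A by 60.
B wins the runoff.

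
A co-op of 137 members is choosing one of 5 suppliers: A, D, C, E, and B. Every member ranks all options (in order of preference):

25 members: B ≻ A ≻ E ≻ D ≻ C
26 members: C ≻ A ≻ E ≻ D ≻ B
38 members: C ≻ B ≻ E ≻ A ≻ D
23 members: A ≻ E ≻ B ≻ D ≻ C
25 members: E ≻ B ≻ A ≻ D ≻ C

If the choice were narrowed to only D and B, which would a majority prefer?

Voters preferring D to B: 26; preferring B to D: 111.
B wins the head-to-head.

B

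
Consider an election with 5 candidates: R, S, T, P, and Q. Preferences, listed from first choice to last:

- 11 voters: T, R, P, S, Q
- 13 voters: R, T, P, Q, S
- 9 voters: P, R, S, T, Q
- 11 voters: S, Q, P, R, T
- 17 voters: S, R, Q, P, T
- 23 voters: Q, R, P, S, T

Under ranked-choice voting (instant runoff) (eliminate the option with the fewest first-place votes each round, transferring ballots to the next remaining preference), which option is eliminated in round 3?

Round 1: R 13, S 28, T 11, P 9, Q 23. Eliminate P.
Round 2: R 22, S 28, T 11, Q 23. Eliminate T.
Round 3: R 33, S 28, Q 23. Eliminate Q.

Q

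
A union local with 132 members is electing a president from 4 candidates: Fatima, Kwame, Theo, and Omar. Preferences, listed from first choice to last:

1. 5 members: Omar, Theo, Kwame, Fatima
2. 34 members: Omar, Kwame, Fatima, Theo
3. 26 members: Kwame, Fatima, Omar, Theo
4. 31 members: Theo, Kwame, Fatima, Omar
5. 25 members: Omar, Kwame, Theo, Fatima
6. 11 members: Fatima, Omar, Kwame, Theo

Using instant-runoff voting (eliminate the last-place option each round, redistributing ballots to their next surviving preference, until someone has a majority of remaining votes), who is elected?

Omar

Round 1: Fatima 11, Kwame 26, Theo 31, Omar 64. Eliminate Fatima.
Round 2: Kwame 26, Theo 31, Omar 75. Omar has a majority.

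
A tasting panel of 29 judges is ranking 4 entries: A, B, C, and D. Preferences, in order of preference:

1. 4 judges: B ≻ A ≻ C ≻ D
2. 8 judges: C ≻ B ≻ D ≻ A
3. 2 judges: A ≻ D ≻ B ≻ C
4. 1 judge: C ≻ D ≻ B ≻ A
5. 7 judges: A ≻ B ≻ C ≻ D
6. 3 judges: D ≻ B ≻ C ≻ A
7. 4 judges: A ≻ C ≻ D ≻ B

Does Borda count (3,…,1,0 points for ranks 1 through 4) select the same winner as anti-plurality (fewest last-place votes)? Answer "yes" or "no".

no

Borda — scores: A 47, B 51, C 49, D 27. Winner: B.
Anti-plurality — last-place votes: A 12, B 4, C 2, D 11. Winner: C.
The two methods disagree.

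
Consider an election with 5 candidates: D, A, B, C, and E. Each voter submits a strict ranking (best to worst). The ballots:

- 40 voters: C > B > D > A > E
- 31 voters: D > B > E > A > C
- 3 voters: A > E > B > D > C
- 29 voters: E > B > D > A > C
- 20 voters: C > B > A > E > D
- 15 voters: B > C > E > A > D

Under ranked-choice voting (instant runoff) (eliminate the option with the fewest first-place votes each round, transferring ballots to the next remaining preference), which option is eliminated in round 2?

Round 1: D 31, A 3, B 15, C 60, E 29. Eliminate A.
Round 2: D 31, B 15, C 60, E 32. Eliminate B.

B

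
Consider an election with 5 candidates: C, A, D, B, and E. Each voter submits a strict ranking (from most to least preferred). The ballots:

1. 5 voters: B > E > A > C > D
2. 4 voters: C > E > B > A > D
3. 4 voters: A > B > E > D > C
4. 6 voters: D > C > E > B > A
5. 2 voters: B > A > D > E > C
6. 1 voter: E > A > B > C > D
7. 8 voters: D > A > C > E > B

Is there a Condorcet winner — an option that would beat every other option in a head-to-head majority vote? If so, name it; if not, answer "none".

none

Checking pairwise contests:
A beats C 20–10.
B beats A 17–13.
A beats D 16–14.
C beats B 18–12.
C beats E 18–12.
Every option loses at least one head-to-head, so there is no Condorcet winner.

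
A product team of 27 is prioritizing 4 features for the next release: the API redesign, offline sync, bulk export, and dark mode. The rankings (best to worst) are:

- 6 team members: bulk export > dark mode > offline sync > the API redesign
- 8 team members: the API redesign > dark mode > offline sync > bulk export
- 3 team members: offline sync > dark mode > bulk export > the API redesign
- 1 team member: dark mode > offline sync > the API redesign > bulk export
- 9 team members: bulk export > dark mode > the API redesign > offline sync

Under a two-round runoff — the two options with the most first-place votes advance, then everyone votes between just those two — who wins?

bulk export

Round 1 first-place votes: the API redesign 8, offline sync 3, bulk export 15, dark mode 1.
bulk export and the API redesign advance.
Runoff: bulk export is preferred to the API redesign by 18 voters; the API redesign by 9.
bulk export wins the runoff.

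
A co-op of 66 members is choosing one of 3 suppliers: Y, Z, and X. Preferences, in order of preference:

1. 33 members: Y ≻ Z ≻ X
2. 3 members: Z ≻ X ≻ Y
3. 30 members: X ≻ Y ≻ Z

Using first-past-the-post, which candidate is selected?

Y

First-place votes: Y 33, Z 3, X 30.
Y has the most first-place votes.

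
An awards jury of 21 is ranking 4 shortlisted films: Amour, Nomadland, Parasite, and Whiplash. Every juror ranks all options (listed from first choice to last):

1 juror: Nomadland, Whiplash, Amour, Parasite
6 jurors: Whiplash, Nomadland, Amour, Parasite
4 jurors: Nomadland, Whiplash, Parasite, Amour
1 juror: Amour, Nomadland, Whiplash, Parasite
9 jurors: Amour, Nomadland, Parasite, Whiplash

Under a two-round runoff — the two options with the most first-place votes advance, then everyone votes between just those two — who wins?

Round 1 first-place votes: Amour 10, Nomadland 5, Parasite 0, Whiplash 6.
Amour and Whiplash advance.
Runoff: Amour is preferred to Whiplash by 10 voters; Whiplash by 11.
Whiplash wins the runoff.

Whiplash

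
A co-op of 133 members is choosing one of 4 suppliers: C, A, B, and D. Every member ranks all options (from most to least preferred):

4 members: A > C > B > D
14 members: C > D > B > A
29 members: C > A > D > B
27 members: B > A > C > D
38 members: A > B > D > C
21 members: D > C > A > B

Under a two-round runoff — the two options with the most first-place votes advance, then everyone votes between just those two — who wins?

Round 1 first-place votes: C 43, A 42, B 27, D 21.
C and A advance.
Runoff: C is preferred to A by 64 voters; A by 69.
A wins the runoff.

A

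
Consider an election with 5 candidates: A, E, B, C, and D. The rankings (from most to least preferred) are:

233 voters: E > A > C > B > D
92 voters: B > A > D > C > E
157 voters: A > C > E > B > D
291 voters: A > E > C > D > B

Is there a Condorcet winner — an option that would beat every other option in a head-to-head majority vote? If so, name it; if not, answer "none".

A vs E: 540–233 for A.
A vs B: 681–92 for A.
A vs C: 773–0 for A.
A vs D: 773–0 for A.
A beats every other option head-to-head.

A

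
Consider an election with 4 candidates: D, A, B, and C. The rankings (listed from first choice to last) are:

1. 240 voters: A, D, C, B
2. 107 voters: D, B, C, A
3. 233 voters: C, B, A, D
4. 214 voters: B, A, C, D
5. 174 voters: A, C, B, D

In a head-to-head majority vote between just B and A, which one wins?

Voters preferring B to A: 554; preferring A to B: 414.
B wins the head-to-head.

B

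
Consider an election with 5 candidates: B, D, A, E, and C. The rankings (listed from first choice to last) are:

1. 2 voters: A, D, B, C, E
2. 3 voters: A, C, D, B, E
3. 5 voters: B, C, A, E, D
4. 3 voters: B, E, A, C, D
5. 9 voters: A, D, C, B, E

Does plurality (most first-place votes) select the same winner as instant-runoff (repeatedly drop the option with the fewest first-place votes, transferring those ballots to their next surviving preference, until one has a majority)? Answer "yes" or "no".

Plurality — first-place votes: B 8, D 0, A 14, E 0, C 0. Winner: A.
Instant-runoff — R1 B 8, D 0, A 14, E 0, C 0 (A winner). Winner: A.
The two methods agree.

yes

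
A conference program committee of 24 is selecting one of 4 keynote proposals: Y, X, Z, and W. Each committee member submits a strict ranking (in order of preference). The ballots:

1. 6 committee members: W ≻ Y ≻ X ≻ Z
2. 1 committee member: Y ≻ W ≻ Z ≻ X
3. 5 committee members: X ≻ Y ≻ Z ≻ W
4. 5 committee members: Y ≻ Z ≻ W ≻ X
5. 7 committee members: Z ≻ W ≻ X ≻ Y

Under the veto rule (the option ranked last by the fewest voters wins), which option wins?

W

Last-place votes: Y 7, X 6, Z 6, W 5.
W is ranked last by the fewest voters, so W wins.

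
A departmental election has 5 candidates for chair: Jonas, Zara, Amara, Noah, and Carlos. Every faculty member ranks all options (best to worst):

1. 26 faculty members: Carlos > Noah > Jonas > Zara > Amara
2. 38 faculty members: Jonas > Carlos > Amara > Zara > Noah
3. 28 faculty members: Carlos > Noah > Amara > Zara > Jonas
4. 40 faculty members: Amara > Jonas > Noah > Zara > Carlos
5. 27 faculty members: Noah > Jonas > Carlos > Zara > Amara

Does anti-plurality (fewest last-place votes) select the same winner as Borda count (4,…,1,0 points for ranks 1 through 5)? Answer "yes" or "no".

Anti-plurality — last-place votes: Jonas 28, Zara 0, Amara 53, Noah 38, Carlos 40. Winner: Zara.
Borda — scores: Jonas 405, Zara 159, Amara 292, Noah 350, Carlos 384. Winner: Jonas.
The two methods disagree.

no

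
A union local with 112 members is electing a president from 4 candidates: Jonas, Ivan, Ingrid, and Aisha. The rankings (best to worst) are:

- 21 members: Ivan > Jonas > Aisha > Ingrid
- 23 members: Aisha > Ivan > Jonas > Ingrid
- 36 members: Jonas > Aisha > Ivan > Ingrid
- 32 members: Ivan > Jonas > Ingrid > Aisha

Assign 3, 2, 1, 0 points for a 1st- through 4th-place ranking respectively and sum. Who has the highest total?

Ivan

Jonas: 21·2 + 23·1 + 36·3 + 32·2 = 237
Ivan: 21·3 + 23·2 + 36·1 + 32·3 = 241
Ingrid: 21·0 + 23·0 + 36·0 + 32·1 = 32
Aisha: 21·1 + 23·3 + 36·2 + 32·0 = 162
Ivan has the highest Borda score (241).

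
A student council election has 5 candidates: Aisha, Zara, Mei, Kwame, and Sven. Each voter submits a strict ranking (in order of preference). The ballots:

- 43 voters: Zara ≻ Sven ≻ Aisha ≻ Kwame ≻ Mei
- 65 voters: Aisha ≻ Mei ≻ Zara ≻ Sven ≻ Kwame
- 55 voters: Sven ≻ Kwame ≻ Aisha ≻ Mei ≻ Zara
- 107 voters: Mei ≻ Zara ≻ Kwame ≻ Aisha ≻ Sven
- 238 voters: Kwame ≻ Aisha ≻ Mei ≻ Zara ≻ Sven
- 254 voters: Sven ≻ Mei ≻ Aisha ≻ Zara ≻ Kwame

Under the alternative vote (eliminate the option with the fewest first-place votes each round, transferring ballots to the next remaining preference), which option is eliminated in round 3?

Round 1: Aisha 65, Zara 43, Mei 107, Kwame 238, Sven 309. Eliminate Zara.
Round 2: Aisha 65, Mei 107, Kwame 238, Sven 352. Eliminate Aisha.
Round 3: Mei 172, Kwame 238, Sven 352. Eliminate Mei.

Mei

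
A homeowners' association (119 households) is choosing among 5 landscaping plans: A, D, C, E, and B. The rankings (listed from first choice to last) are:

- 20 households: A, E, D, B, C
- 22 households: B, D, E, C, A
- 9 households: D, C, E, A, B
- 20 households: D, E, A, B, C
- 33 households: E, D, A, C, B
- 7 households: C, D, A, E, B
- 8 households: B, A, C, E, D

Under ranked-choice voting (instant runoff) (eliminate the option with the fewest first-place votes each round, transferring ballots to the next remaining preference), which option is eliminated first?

C

Round 1: A 20, D 29, C 7, E 33, B 30. Eliminate C.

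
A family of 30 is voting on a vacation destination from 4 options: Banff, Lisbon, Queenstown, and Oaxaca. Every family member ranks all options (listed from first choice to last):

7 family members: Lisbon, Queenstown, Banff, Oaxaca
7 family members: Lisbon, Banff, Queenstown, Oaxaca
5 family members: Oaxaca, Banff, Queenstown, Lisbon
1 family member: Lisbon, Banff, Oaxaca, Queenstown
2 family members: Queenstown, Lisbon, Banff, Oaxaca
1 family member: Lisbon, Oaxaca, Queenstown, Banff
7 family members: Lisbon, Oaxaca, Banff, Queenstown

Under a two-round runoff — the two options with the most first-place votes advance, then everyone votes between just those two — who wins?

Lisbon

Round 1 first-place votes: Banff 0, Lisbon 23, Queenstown 2, Oaxaca 5.
Lisbon and Oaxaca advance.
Runoff: Lisbon is preferred to Oaxaca by 25 voters; Oaxaca by 5.
Lisbon wins the runoff.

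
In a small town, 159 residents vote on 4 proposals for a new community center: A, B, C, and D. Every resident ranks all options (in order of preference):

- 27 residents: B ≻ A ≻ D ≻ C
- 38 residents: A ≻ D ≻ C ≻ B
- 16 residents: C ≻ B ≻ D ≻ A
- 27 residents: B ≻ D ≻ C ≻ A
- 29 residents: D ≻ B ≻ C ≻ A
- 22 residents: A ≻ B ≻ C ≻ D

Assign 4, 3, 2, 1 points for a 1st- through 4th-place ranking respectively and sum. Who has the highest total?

B

A: 27·3 + 38·4 + 16·1 + 27·1 + 29·1 + 22·4 = 393
B: 27·4 + 38·1 + 16·3 + 27·4 + 29·3 + 22·3 = 455
C: 27·1 + 38·2 + 16·4 + 27·2 + 29·2 + 22·2 = 323
D: 27·2 + 38·3 + 16·2 + 27·3 + 29·4 + 22·1 = 419
B has the highest Borda score (455).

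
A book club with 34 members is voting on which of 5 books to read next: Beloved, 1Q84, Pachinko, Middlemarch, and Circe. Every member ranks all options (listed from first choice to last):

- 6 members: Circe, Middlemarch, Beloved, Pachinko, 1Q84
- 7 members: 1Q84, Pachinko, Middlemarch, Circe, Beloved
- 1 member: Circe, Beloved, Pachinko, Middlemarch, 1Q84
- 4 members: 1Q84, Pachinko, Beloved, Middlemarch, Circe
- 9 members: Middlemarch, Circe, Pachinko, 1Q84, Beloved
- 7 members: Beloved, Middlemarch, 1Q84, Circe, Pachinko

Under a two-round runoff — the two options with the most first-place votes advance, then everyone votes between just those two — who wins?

Round 1 first-place votes: Beloved 7, 1Q84 11, Pachinko 0, Middlemarch 9, Circe 7.
1Q84 and Middlemarch advance.
Runoff: 1Q84 is preferred to Middlemarch by 11 voters; Middlemarch by 23.
Middlemarch wins the runoff.

Middlemarch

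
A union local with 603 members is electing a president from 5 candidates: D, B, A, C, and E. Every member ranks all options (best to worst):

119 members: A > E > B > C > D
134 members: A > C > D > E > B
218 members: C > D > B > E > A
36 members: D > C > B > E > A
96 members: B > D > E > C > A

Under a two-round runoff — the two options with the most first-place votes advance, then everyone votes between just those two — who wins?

Round 1 first-place votes: D 36, B 96, A 253, C 218, E 0.
A and C advance.
Runoff: A is preferred to C by 253 voters; C by 350.
C wins the runoff.

C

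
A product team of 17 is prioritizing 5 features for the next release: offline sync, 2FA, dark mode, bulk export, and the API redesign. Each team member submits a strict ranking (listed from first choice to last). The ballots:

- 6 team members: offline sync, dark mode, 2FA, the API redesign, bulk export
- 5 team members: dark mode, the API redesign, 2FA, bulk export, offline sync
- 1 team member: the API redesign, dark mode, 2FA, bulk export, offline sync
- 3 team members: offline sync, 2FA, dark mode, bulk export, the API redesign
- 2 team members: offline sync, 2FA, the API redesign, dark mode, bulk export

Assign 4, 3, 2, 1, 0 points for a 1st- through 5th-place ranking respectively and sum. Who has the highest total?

offline sync: 6·4 + 5·0 + 1·0 + 3·4 + 2·4 = 44
2FA: 6·2 + 5·2 + 1·2 + 3·3 + 2·3 = 39
dark mode: 6·3 + 5·4 + 1·3 + 3·2 + 2·1 = 49
bulk export: 6·0 + 5·1 + 1·1 + 3·1 + 2·0 = 9
the API redesign: 6·1 + 5·3 + 1·4 + 3·0 + 2·2 = 29
dark mode has the highest Borda score (49).

dark mode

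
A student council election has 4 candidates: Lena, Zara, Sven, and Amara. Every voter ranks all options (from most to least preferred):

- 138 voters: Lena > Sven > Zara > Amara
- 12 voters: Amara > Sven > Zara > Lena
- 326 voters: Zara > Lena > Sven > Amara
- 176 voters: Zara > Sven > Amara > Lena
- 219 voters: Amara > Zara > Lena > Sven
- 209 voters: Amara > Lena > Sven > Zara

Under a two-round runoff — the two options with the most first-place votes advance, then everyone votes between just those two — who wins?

Zara

Round 1 first-place votes: Lena 138, Zara 502, Sven 0, Amara 440.
Zara and Amara advance.
Runoff: Zara is preferred to Amara by 640 voters; Amara by 440.
Zara wins the runoff.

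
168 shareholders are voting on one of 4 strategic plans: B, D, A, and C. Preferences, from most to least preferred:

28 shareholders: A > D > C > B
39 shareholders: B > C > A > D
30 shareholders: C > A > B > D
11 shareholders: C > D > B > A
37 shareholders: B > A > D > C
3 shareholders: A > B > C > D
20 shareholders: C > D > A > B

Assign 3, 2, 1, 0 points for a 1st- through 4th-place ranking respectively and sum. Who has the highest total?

B: 28·0 + 39·3 + 30·1 + 11·1 + 37·3 + 3·2 + 20·0 = 275
D: 28·2 + 39·0 + 30·0 + 11·2 + 37·1 + 3·0 + 20·2 = 155
A: 28·3 + 39·1 + 30·2 + 11·0 + 37·2 + 3·3 + 20·1 = 286
C: 28·1 + 39·2 + 30·3 + 11·3 + 37·0 + 3·1 + 20·3 = 292
C has the highest Borda score (292).

C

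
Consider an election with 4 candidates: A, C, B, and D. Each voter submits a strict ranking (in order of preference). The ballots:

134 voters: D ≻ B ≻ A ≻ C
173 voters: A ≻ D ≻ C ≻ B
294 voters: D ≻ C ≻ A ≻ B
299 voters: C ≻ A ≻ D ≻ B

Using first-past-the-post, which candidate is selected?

D

First-place votes: A 173, C 299, B 0, D 428.
D has the most first-place votes.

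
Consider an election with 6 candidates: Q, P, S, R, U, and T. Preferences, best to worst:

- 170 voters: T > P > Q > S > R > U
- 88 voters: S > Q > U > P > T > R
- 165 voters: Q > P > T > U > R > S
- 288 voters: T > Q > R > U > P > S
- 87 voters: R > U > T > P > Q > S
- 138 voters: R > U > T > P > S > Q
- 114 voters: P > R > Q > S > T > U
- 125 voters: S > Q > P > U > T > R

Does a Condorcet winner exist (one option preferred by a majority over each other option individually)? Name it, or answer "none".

T vs Q: 683–492 for T.
T vs P: 683–492 for T.
T vs S: 848–327 for T.
T vs R: 836–339 for T.
T vs U: 737–438 for T.
T beats every other option head-to-head.

T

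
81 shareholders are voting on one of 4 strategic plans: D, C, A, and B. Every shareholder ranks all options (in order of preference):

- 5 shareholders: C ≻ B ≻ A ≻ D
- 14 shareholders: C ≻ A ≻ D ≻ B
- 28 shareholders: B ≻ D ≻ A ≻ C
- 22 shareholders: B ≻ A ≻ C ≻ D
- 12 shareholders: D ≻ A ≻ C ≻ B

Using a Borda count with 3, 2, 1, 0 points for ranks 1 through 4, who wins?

D: 5·0 + 14·1 + 28·2 + 22·0 + 12·3 = 106
C: 5·3 + 14·3 + 28·0 + 22·1 + 12·1 = 91
A: 5·1 + 14·2 + 28·1 + 22·2 + 12·2 = 129
B: 5·2 + 14·0 + 28·3 + 22·3 + 12·0 = 160
B has the highest Borda score (160).

B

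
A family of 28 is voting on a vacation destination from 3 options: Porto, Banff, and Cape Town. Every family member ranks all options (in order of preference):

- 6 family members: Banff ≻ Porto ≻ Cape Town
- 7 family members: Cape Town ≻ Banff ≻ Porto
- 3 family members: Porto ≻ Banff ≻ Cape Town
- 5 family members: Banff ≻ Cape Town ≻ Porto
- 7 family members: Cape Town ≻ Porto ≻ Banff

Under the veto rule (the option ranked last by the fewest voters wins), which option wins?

Banff

Last-place votes: Porto 12, Banff 7, Cape Town 9.
Banff is ranked last by the fewest voters, so Banff wins.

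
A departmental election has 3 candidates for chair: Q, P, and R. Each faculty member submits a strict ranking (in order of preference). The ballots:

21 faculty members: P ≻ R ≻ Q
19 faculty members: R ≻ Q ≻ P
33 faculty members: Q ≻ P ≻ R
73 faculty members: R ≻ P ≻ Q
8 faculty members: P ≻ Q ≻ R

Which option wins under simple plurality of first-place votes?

First-place votes: Q 33, P 29, R 92.
R has the most first-place votes.

R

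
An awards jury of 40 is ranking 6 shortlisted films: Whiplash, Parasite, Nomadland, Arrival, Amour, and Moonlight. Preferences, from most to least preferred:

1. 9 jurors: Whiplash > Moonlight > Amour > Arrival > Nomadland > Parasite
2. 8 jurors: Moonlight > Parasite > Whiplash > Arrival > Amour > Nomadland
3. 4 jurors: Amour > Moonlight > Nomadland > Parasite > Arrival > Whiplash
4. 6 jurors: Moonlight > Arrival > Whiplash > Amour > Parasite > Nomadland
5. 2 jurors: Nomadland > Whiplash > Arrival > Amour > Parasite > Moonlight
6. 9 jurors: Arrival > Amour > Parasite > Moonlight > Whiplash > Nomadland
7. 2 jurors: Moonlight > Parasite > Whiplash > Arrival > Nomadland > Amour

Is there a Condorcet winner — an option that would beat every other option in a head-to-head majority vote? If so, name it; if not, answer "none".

Moonlight vs Whiplash: 29–11 for Moonlight.
Moonlight vs Parasite: 29–11 for Moonlight.
Moonlight vs Nomadland: 38–2 for Moonlight.
Moonlight vs Arrival: 29–11 for Moonlight.
Moonlight vs Amour: 25–15 for Moonlight.
Moonlight beats every other option head-to-head.

Moonlight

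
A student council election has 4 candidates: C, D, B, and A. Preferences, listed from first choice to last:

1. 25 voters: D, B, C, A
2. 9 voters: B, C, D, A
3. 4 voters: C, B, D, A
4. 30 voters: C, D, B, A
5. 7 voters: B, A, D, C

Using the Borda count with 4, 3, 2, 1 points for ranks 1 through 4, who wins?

C: 25·2 + 9·3 + 4·4 + 30·4 + 7·1 = 220
D: 25·4 + 9·2 + 4·2 + 30·3 + 7·2 = 230
B: 25·3 + 9·4 + 4·3 + 30·2 + 7·4 = 211
A: 25·1 + 9·1 + 4·1 + 30·1 + 7·3 = 89
D has the highest Borda score (230).

D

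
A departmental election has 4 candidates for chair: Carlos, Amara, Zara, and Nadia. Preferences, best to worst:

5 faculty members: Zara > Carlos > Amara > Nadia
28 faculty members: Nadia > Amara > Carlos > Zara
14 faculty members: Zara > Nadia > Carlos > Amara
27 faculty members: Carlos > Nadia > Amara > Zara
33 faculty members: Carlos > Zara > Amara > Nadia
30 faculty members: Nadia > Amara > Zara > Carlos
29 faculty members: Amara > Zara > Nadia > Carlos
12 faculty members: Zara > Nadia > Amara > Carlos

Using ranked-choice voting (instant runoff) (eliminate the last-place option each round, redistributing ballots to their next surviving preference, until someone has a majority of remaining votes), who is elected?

Round 1: Carlos 60, Amara 29, Zara 31, Nadia 58. Eliminate Amara.
Round 2: Carlos 60, Zara 60, Nadia 58. Eliminate Nadia.
Round 3: Carlos 88, Zara 90. Zara has a majority.

Zara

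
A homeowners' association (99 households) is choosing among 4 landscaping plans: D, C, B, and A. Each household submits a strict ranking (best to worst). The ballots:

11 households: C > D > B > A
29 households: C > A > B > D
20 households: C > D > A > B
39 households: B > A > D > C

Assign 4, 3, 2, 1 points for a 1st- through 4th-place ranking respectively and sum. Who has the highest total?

C

D: 11·3 + 29·1 + 20·3 + 39·2 = 200
C: 11·4 + 29·4 + 20·4 + 39·1 = 279
B: 11·2 + 29·2 + 20·1 + 39·4 = 256
A: 11·1 + 29·3 + 20·2 + 39·3 = 255
C has the highest Borda score (279).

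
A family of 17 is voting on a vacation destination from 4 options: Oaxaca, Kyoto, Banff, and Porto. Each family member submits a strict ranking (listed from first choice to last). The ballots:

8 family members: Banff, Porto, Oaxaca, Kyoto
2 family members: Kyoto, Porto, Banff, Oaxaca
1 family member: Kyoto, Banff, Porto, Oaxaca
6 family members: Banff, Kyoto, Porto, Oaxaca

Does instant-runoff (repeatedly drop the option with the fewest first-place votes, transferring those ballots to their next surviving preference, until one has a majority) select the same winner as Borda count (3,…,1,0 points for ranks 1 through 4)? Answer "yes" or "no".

Instant-runoff — R1 Oaxaca 0, Kyoto 3, Banff 14, Porto 0 (Banff winner). Winner: Banff.
Borda — scores: Oaxaca 8, Kyoto 21, Banff 46, Porto 27. Winner: Banff.
The two methods agree.

yes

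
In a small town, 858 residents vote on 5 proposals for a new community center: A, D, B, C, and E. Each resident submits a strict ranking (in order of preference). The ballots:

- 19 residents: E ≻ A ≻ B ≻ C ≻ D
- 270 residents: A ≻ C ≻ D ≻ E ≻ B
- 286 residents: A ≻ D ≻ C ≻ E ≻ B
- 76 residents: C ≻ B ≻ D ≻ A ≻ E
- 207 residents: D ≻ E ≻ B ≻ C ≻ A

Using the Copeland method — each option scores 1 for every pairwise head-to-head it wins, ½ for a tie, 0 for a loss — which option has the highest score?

A

A: beats D, B, C, and E → score 4.
D: beats B, C, and E; loses to A → score 3.
B: loses to A, D, C, and E → score 0.
C: beats B and E; loses to A and D → score 2.
E: beats B; loses to A, D, and C → score 1.
A has the best pairwise record.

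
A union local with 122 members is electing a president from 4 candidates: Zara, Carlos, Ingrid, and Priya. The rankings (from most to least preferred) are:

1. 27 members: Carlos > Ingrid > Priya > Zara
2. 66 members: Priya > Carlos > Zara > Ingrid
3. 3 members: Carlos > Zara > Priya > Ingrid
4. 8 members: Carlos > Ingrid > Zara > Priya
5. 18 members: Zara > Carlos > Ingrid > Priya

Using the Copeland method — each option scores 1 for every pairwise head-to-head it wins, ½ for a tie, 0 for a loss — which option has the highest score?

Zara: beats Ingrid; loses to Carlos and Priya → score 1.
Carlos: beats Zara and Ingrid; loses to Priya → score 2.
Ingrid: loses to Zara, Carlos, and Priya → score 0.
Priya: beats Zara, Carlos, and Ingrid → score 3.
Priya has the best pairwise record.

Priya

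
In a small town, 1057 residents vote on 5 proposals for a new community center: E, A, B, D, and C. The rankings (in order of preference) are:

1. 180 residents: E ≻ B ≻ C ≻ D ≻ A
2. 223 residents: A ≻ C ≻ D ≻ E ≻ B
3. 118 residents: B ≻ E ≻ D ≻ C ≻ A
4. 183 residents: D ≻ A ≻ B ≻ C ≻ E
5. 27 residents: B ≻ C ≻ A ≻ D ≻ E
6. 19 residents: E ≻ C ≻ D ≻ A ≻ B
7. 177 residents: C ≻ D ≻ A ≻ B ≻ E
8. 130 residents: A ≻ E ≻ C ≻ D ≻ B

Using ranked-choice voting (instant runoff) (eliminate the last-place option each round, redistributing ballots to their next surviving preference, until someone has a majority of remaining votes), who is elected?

A

Round 1: E 199, A 353, B 145, D 183, C 177. Eliminate B.
Round 2: E 317, A 353, D 183, C 204. Eliminate D.
Round 3: E 317, A 536, C 204. A has a majority.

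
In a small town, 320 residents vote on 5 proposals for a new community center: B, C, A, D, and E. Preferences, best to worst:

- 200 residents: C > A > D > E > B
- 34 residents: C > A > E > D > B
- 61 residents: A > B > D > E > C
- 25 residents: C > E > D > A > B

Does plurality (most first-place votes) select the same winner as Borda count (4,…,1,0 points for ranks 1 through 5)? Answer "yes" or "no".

yes

Plurality — first-place votes: B 0, C 259, A 61, D 0, E 0. Winner: C.
Borda — scores: B 183, C 1036, A 971, D 606, E 404. Winner: C.
The two methods agree.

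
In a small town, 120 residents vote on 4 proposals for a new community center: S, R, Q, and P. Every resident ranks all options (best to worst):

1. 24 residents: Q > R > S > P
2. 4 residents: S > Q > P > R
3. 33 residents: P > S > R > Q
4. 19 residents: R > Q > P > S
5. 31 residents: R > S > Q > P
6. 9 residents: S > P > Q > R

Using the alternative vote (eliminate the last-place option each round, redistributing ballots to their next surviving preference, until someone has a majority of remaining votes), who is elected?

R

Round 1: S 13, R 50, Q 24, P 33. Eliminate S.
Round 2: R 50, Q 28, P 42. Eliminate Q.
Round 3: R 74, P 46. R has a majority.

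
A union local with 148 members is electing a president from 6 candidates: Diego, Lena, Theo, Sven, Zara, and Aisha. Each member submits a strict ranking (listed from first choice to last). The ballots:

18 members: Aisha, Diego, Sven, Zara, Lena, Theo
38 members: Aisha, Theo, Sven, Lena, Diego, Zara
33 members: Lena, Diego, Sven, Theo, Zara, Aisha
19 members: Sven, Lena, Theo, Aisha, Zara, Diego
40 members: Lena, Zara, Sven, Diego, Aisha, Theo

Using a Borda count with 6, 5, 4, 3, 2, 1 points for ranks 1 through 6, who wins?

Lena

Diego: 18·5 + 38·2 + 33·5 + 19·1 + 40·3 = 470
Lena: 18·2 + 38·3 + 33·6 + 19·5 + 40·6 = 683
Theo: 18·1 + 38·5 + 33·3 + 19·4 + 40·1 = 423
Sven: 18·4 + 38·4 + 33·4 + 19·6 + 40·4 = 630
Zara: 18·3 + 38·1 + 33·2 + 19·2 + 40·5 = 396
Aisha: 18·6 + 38·6 + 33·1 + 19·3 + 40·2 = 506
Lena has the highest Borda score (683).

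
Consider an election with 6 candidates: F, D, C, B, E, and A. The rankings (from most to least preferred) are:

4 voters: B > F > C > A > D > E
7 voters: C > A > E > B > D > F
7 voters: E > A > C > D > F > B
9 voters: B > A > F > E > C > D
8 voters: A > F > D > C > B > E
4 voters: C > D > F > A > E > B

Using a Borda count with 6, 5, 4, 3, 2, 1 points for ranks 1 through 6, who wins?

A

F: 4·5 + 7·1 + 7·2 + 9·4 + 8·5 + 4·4 = 133
D: 4·2 + 7·2 + 7·3 + 9·1 + 8·4 + 4·5 = 104
C: 4·4 + 7·6 + 7·4 + 9·2 + 8·3 + 4·6 = 152
B: 4·6 + 7·3 + 7·1 + 9·6 + 8·2 + 4·1 = 126
E: 4·1 + 7·4 + 7·6 + 9·3 + 8·1 + 4·2 = 117
A: 4·3 + 7·5 + 7·5 + 9·5 + 8·6 + 4·3 = 187
A has the highest Borda score (187).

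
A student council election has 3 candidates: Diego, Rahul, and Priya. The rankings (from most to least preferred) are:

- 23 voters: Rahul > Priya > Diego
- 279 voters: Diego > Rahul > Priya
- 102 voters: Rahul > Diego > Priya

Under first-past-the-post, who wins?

First-place votes: Diego 279, Rahul 125, Priya 0.
Diego has the most first-place votes.

Diego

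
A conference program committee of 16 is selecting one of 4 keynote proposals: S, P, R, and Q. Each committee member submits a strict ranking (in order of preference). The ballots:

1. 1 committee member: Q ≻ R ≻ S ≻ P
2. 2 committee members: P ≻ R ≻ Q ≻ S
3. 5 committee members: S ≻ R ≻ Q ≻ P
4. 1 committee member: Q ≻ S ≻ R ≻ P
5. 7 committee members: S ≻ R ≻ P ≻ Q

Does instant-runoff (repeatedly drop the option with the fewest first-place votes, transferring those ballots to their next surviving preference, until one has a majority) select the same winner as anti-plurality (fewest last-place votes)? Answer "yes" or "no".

no

Instant-runoff — R1 S 12, P 2, R 0, Q 2 (S winner). Winner: S.
Anti-plurality — last-place votes: S 2, P 7, R 0, Q 7. Winner: R.
The two methods disagree.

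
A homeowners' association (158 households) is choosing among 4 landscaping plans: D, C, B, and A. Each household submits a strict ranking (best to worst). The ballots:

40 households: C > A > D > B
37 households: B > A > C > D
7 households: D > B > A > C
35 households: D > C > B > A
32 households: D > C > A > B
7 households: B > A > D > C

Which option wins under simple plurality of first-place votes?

D

First-place votes: D 74, C 40, B 44, A 0.
D has the most first-place votes.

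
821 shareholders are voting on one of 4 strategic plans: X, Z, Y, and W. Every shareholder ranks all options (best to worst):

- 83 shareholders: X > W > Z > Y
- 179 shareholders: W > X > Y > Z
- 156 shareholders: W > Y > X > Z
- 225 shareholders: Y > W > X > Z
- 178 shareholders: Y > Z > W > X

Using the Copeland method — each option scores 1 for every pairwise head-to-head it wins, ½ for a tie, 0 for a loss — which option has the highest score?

X: beats Z; loses to Y and W → score 1.
Z: loses to X, Y, and W → score 0.
Y: beats X and Z; loses to W → score 2.
W: beats X, Z, and Y → score 3.
W has the best pairwise record.

W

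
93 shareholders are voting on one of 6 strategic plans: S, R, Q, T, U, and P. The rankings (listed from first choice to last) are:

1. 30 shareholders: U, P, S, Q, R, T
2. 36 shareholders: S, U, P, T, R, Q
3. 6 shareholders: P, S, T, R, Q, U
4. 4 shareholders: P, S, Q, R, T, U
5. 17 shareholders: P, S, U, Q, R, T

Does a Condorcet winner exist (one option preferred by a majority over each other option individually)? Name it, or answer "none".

none

Checking pairwise contests:
P beats S 57–36.
S beats R 93–0.
S beats Q 93–0.
S beats T 93–0.
S beats U 63–30.
U beats P 66–27.
Every option loses at least one head-to-head, so there is no Condorcet winner.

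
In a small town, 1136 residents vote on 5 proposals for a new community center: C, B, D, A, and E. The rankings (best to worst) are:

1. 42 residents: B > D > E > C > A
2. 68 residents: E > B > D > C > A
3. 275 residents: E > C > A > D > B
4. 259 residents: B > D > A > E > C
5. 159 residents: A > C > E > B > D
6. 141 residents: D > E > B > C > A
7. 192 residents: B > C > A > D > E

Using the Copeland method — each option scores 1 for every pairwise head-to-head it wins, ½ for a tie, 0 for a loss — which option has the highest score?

B

C: beats D and A; loses to B and E → score 2.
B: beats C, D, and A; loses to E → score 3.
D: beats E; loses to C, B, and A → score 1.
A: beats D and E; loses to C and B → score 2.
E: beats C and B; loses to D and A → score 2.
B has the best pairwise record.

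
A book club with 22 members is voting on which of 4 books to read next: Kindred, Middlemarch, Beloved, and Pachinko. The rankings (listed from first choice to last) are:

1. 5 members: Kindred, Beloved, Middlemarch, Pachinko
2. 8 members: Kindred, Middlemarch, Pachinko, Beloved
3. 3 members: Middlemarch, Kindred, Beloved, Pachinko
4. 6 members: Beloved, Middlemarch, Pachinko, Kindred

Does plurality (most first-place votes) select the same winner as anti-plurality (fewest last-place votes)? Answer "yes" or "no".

Plurality — first-place votes: Kindred 13, Middlemarch 3, Beloved 6, Pachinko 0. Winner: Kindred.
Anti-plurality — last-place votes: Kindred 6, Middlemarch 0, Beloved 8, Pachinko 8. Winner: Middlemarch.
The two methods disagree.

no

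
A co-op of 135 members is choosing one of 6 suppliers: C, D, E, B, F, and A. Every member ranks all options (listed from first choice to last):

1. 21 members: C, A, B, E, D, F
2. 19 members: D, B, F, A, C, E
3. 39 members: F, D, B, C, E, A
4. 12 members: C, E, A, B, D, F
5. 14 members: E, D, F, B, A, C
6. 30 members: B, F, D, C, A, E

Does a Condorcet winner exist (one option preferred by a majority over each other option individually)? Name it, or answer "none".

Checking pairwise contests:
D beats C 102–33.
F beats D 69–66.
C beats E 121–14.
D beats B 72–63.
B beats F 82–53.
C beats A 102–33.
Every option loses at least one head-to-head, so there is no Condorcet winner.

none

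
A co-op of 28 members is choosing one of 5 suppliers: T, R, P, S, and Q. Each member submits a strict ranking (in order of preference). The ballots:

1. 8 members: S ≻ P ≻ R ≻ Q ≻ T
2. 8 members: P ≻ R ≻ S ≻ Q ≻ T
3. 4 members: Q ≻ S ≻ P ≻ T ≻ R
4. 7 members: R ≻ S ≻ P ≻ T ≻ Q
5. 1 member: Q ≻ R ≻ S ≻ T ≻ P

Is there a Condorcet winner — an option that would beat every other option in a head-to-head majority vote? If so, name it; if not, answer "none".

none

Checking pairwise contests:
R beats T 24–4.
P beats R 20–8.
S beats P 20–8.
R beats S 16–12.
R beats Q 23–5.
Every option loses at least one head-to-head, so there is no Condorcet winner.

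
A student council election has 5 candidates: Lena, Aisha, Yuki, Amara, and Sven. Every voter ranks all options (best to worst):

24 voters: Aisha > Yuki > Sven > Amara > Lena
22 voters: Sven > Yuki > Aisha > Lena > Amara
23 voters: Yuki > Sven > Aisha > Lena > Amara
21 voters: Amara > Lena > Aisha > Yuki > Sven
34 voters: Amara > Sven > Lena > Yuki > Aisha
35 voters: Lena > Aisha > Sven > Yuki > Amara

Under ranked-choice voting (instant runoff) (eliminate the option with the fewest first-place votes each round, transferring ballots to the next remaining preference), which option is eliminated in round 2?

Aisha

Round 1: Lena 35, Aisha 24, Yuki 23, Amara 55, Sven 22. Eliminate Sven.
Round 2: Lena 35, Aisha 24, Yuki 45, Amara 55. Eliminate Aisha.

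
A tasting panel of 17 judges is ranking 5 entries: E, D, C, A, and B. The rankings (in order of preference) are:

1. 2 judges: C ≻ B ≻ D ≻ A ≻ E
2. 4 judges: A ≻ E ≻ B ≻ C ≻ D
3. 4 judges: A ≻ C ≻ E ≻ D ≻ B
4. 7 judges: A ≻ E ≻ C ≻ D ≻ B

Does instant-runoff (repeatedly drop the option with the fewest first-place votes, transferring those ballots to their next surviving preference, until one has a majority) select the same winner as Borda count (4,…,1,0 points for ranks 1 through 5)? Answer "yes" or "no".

yes

Instant-runoff — R1 E 0, D 0, C 2, A 15, B 0 (A winner). Winner: A.
Borda — scores: E 41, D 15, C 38, A 62, B 14. Winner: A.
The two methods agree.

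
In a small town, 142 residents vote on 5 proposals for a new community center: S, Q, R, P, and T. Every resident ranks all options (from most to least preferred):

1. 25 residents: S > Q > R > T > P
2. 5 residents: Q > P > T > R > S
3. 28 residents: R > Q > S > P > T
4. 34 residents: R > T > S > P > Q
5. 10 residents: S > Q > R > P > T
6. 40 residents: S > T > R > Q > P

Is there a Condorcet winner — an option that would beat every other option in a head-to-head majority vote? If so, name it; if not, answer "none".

S vs Q: 109–33 for S.
S vs R: 75–67 for S.
S vs P: 137–5 for S.
S vs T: 103–39 for S.
S beats every other option head-to-head.

S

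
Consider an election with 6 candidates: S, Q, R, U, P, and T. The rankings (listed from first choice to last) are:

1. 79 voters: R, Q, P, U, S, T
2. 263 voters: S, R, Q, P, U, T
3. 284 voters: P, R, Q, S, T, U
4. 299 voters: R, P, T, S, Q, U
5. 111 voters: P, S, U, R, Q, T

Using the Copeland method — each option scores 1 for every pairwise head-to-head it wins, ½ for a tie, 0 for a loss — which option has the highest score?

S: beats Q, U, and T; loses to R and P → score 3.
Q: beats U and T; loses to S, R, and P → score 2.
R: beats S, Q, U, P, and T → score 5.
U: loses to S, Q, R, P, and T → score 0.
P: beats S, Q, U, and T; loses to R → score 4.
T: beats U; loses to S, Q, R, and P → score 1.
R has the best pairwise record.

R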